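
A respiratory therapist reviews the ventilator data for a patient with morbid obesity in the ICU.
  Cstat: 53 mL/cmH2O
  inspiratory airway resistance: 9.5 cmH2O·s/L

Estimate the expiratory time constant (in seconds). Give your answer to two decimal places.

τ = R × C = 9.5 × 53 mL/cmH2O = 9.5 × 0.053 L/cmH2O = 0.5035 s.

0.50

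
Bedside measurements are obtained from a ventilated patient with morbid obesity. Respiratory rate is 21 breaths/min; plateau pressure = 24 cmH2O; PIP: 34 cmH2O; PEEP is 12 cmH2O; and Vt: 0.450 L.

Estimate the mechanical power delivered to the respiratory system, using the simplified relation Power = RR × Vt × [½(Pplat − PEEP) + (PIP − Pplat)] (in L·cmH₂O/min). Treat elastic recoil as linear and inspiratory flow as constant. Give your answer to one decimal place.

151.2

Per-breath work = Vt × [½(Pplat−PEEP) + (PIP−Pplat)] = 0.450 × [0.5×12.0 + 10.0] = 0.450 × 16.0 = 7.2 L·cmH2O.
Power = 21 × 7.2 = 151.2 L·cmH2O/min.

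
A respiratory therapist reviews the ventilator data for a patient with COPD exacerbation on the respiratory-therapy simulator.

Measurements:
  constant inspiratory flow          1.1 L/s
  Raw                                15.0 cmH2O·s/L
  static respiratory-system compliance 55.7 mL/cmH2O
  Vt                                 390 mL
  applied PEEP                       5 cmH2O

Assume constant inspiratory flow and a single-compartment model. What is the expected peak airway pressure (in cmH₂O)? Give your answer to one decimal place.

28.5

Equation of motion (constant flow): PIP = Vt/C + R·V̇ + PEEP.
PIP = 390/55.7 + 15.0×1.1 + 5 = 7.002 + 16.5 + 5 = 28.502 cmH2O.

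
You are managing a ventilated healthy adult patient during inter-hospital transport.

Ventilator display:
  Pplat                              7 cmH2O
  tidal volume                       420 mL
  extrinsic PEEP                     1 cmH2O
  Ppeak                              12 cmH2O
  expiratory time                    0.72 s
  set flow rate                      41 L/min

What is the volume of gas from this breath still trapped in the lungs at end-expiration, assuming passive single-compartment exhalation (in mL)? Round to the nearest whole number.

Flow: 41 L/min ÷ 60 = 0.6833 L/s.
R = (PIP − Pplat)/V̇ = (12 − 7) / 0.6833 = 5.0/0.6833 = 7.317 cmH2O·s/L.
C = Vt/(Pplat − PEEP) = 420.0 / (7 − 1) = 420.0/6.0 = 70.0 mL/cmH2O.
τ = R × C = 7.317 × 0.07 L/cmH2O = 0.5122 s.
Fraction remaining = e^(−Te/τ) = e^(−0.72/0.5122) = 0.2452.
Trapped volume = 420.0 × 0.2452 = 102.98 mL.

103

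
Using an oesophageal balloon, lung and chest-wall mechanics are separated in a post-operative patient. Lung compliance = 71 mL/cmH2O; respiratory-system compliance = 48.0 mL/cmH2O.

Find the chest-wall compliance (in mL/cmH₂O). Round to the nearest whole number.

1/Ccw = 1/Crs − 1/CL.
1/Ccw = 1/48.0 − 1/71 = 0.006749.
Ccw = 148.17 mL/cmH2O.

148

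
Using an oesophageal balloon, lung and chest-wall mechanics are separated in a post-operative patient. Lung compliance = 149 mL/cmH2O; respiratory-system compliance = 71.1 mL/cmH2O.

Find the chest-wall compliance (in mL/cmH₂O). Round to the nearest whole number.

1/Ccw = 1/Crs − 1/CL.
1/Ccw = 1/71.1 − 1/149 = 0.007353.
Ccw = 136.0 mL/cmH2O.

136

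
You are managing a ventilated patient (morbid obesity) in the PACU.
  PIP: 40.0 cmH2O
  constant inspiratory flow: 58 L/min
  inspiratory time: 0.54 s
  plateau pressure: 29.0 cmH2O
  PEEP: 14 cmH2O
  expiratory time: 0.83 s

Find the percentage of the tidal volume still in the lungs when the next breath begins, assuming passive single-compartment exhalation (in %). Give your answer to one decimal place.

Flow: 58 L/min ÷ 60 = 0.9667 L/s.
Vt = flow × Ti = 0.9667 L/s × 0.54 s × 1000 mL/L = 522.02 mL.
R = (PIP − Pplat)/V̇ = (40.0 − 29.0) / 0.9667 = 11.0/0.9667 = 11.379 cmH2O·s/L.
C = Vt/(Pplat − PEEP) = 522.02 / (29.0 − 14) = 522.02/15.0 = 34.801 mL/cmH2O.
τ = R × C = 11.379 × 0.0348 L/cmH2O = 0.396 s.
Fraction remaining at end-expiration = e^(−Te/τ) = e^(−0.83/0.396) = 0.123 → 12.3%.

12.3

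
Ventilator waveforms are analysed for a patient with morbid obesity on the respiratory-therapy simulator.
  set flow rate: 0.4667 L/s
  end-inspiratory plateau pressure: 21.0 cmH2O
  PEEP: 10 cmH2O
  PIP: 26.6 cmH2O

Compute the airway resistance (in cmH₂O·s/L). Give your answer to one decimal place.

12.0

Raw = (PIP − Pplat) / flow = (26.6 − 21.0) / 0.4667 = 5.6 / 0.4667 = 11.999 cmH2O·s/L.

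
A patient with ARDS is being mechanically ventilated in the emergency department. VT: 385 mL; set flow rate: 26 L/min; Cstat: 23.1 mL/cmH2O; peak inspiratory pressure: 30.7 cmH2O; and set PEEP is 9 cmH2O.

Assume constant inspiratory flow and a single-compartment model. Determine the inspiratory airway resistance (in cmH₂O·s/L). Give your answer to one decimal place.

11.6

Flow: 26 L/min ÷ 60 = 0.4333 L/s.
Equation of motion (constant flow): PIP = Vt/C + R·V̇ + PEEP.
R·V̇ = PIP − Vt/C − PEEP = 30.7 − 385/23.1 − 9 = 30.7 − 16.667 − 9 = 5.033 cmH2O.
R = 5.033 / 0.4333 = 11.616 cmH2O·s/L.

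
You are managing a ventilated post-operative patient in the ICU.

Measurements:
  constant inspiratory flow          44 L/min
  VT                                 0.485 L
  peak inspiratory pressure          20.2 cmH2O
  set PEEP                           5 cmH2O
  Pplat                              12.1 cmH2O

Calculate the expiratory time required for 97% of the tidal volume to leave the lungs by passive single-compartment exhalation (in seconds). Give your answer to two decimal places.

Flow: 44 L/min ÷ 60 = 0.7333 L/s.
R = (PIP − Pplat)/V̇ = (20.2 − 12.1) / 0.7333 = 8.1/0.7333 = 11.046 cmH2O·s/L.
C = Vt/(Pplat − PEEP) = 485.0 / (12.1 − 5) = 485.0/7.1 = 68.31 mL/cmH2O.
τ = R × C = 11.046 × 0.06831 L/cmH2O = 0.7546 s.
t = −τ·ln(1 − 0.97) = −0.7546·ln(0.03) = 2.646 s.

2.65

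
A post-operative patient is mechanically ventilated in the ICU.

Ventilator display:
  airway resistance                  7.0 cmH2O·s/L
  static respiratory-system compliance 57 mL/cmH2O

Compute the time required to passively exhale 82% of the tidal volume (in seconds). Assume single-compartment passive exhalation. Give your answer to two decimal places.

0.68

τ = R × C = 7.0 × 57 mL/cmH2O = 7.0 × 0.057 L/cmH2O = 0.399 s.
Exhaled fraction f = 1 − e^(−t/τ) → t = −τ·ln(1 − f) = −0.399·ln(0.18) = 0.6842 s.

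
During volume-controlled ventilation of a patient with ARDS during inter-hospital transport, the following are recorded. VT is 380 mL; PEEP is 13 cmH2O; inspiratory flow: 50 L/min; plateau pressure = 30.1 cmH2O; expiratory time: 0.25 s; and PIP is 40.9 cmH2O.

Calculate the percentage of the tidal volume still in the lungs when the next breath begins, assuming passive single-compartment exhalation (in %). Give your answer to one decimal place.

Flow: 50 L/min ÷ 60 = 0.8333 L/s.
R = (PIP − Pplat)/V̇ = (40.9 − 30.1) / 0.8333 = 10.8/0.8333 = 12.961 cmH2O·s/L.
C = Vt/(Pplat − PEEP) = 380.0 / (30.1 − 13) = 380.0/17.1 = 22.222 mL/cmH2O.
τ = R × C = 12.961 × 0.02222 L/cmH2O = 0.288 s.
Fraction remaining at end-expiration = e^(−Te/τ) = e^(−0.25/0.288) = 0.4198 → 41.98%.

42.0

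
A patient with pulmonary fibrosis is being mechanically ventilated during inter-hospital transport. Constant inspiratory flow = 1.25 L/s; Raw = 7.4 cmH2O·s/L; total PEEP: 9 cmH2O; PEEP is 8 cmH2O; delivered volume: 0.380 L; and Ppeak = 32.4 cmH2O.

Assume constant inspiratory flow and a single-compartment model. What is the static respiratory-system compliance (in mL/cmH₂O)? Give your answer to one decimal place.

26.9

Total PEEP = 9 cmH2O (set 8 + intrinsic 1); this is the baseline alveolar pressure.
Equation of motion (constant flow): PIP = Vt/C + R·V̇ + PEEP.
Vt/C = PIP − R·V̇ − PEEP = 32.4 − 7.4×1.25 − 9 = 32.4 − 9.25 − 9 = 14.15 cmH2O.
C = Vt / 14.15 = 380 / 14.15 = 26.855 mL/cmH2O.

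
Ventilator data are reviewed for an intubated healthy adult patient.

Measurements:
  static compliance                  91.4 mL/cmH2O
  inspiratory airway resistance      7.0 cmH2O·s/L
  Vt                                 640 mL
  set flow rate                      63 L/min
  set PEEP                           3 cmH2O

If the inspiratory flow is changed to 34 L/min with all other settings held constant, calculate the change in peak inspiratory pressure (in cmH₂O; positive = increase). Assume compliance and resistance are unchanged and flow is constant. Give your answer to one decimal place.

Flow: 63 L/min ÷ 60 = 1.05 L/s.
New flow: 34 L/min ÷ 60 = 0.5667 L/s.
PIP = Vt/C + R·V̇ + PEEP (constant-flow equation of motion).
Only the resistive term changes: ΔPIP = R × ΔV̇ = 7.0 × (0.5667 − 1.05) = 7.0 × -0.4833 = -3.383 cmH2O.

-3.4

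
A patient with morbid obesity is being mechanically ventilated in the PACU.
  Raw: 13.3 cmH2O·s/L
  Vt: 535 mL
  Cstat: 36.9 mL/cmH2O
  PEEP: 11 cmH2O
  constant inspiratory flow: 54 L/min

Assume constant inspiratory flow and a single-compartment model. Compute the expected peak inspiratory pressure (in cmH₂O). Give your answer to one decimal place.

37.5

Flow: 54 L/min ÷ 60 = 0.9 L/s.
Equation of motion (constant flow): PIP = Vt/C + R·V̇ + PEEP.
PIP = 535/36.9 + 13.3×0.9 + 11 = 14.499 + 11.97 + 11 = 37.469 cmH2O.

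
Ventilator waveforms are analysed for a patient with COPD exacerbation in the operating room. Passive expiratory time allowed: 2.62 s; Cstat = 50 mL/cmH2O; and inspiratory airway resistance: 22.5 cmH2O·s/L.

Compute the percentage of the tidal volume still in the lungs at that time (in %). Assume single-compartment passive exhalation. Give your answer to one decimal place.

τ = R × C = 22.5 × 50 mL/cmH2O = 22.5 × 0.050 L/cmH2O = 1.125 s.
Passive exhalation: V(t)/V₀ = e^(−t/τ) = e^(−2.62/1.125) = 0.0974.
Fraction remaining = 0.0974 → 9.74%.

9.7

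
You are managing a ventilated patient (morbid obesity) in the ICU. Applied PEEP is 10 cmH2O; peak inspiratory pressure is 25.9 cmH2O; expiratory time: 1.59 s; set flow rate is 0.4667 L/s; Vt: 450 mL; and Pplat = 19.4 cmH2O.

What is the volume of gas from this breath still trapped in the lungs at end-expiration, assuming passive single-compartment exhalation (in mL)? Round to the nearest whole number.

41

R = (PIP − Pplat)/V̇ = (25.9 − 19.4) / 0.4667 = 6.5/0.4667 = 13.928 cmH2O·s/L.
C = Vt/(Pplat − PEEP) = 450.0 / (19.4 − 10) = 450.0/9.4 = 47.872 mL/cmH2O.
τ = R × C = 13.928 × 0.04787 L/cmH2O = 0.6667 s.
Fraction remaining = e^(−Te/τ) = e^(−1.59/0.6667) = 0.0921.
Trapped volume = 450.0 × 0.0921 = 41.445 mL.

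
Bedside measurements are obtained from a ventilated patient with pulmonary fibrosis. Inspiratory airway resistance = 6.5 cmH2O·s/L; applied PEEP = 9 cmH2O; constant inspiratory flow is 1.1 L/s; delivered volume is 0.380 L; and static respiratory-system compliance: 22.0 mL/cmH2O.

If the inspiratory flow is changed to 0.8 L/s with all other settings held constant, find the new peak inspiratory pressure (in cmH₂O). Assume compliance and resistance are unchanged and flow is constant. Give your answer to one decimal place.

PIP = Vt/C + R·V̇ + PEEP (constant-flow equation of motion).
Only the resistive term changes: ΔPIP = R × ΔV̇ = 6.5 × (0.8 − 1.1) = 6.5 × -0.3 = -1.95 cmH2O.
Original PIP = 380/22.0 + 6.5×1.1 + 9 = 33.423 cmH2O; new PIP = 33.423 + (-1.95) = 31.473 cmH2O.

31.5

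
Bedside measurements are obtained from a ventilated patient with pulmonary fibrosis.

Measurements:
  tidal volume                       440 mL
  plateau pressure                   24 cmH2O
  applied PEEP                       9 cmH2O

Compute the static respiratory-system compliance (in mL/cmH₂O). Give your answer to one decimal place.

Cstat = Vt / (Pplat − PEEP) = 440 / (24 − 9) = 440 / 15.0 = 29.333 mL/cmH2O.

29.3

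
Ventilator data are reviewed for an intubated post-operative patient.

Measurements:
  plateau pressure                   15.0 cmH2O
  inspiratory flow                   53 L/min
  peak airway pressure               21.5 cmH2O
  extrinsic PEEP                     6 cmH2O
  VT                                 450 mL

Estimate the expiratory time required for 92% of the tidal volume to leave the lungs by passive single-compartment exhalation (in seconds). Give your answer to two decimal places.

Flow: 53 L/min ÷ 60 = 0.8833 L/s.
R = (PIP − Pplat)/V̇ = (21.5 − 15.0) / 0.8833 = 6.5/0.8833 = 7.359 cmH2O·s/L.
C = Vt/(Pplat − PEEP) = 450.0 / (15.0 − 6) = 450.0/9.0 = 50.0 mL/cmH2O.
τ = R × C = 7.359 × 0.05 L/cmH2O = 0.368 s.
t = −τ·ln(1 − 0.92) = −0.368·ln(0.08) = 0.9295 s.

0.93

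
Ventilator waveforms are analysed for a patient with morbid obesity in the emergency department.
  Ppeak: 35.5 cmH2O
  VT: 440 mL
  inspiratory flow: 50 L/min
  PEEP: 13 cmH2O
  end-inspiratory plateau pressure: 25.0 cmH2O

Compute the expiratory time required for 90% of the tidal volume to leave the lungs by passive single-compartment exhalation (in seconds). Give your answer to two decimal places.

Flow: 50 L/min ÷ 60 = 0.8333 L/s.
R = (PIP − Pplat)/V̇ = (35.5 − 25.0) / 0.8333 = 10.5/0.8333 = 12.601 cmH2O·s/L.
C = Vt/(Pplat − PEEP) = 440.0 / (25.0 − 13) = 440.0/12.0 = 36.667 mL/cmH2O.
τ = R × C = 12.601 × 0.03667 L/cmH2O = 0.4621 s.
t = −τ·ln(1 − 0.90) = −0.4621·ln(0.1) = 1.064 s.

1.06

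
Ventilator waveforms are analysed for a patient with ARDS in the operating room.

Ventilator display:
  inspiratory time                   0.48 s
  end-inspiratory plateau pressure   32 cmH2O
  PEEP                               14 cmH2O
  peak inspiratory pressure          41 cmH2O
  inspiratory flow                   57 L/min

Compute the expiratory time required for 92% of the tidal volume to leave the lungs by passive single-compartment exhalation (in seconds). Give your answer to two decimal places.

Flow: 57 L/min ÷ 60 = 0.95 L/s.
Vt = flow × Ti = 0.95 L/s × 0.48 s × 1000 mL/L = 456.0 mL.
R = (PIP − Pplat)/V̇ = (41 − 32) / 0.95 = 9.0/0.95 = 9.474 cmH2O·s/L.
C = Vt/(Pplat − PEEP) = 456.0 / (32 − 14) = 456.0/18.0 = 25.333 mL/cmH2O.
τ = R × C = 9.474 × 0.02533 L/cmH2O = 0.24 s.
t = −τ·ln(1 − 0.92) = −0.24·ln(0.08) = 0.6062 s.

0.61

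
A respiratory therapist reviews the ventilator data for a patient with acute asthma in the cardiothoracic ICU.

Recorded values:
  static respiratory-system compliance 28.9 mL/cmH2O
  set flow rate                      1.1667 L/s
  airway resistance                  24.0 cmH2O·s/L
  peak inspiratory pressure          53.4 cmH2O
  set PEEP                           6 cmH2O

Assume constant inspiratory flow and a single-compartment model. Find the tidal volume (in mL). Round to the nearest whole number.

561

Equation of motion (constant flow): PIP = Vt/C + R·V̇ + PEEP.
Vt/C = PIP − R·V̇ − PEEP = 53.4 − 28.001 − 6 = 19.399 cmH2O.
Vt = C × 19.399 = 28.9 × 19.399 = 560.63 mL.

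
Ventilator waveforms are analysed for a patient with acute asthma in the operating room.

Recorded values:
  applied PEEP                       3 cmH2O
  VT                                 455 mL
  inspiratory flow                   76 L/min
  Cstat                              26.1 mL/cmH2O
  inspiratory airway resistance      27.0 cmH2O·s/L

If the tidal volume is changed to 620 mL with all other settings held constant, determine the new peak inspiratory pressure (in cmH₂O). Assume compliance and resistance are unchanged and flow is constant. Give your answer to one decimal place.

Flow: 76 L/min ÷ 60 = 1.2667 L/s.
PIP = Vt/C + R·V̇ + PEEP (constant-flow equation of motion).
Only the elastic term changes: ΔPIP = ΔVt / C = (620 − 455) / 26.1 = 6.322 cmH2O.
Original PIP = 455/26.1 + 27.0×1.2667 + 3 = 54.634 cmH2O; new PIP = 54.634 + (6.322) = 60.956 cmH2O.

61.0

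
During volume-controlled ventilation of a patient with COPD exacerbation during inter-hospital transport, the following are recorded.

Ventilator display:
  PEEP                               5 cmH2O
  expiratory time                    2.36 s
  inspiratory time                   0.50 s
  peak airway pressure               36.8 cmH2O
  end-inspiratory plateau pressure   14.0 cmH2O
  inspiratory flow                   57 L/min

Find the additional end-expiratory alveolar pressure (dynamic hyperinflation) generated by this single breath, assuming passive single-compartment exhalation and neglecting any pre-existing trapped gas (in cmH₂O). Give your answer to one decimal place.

Flow: 57 L/min ÷ 60 = 0.95 L/s.
Vt = flow × Ti = 0.95 L/s × 0.50 s × 1000 mL/L = 475.0 mL.
R = (PIP − Pplat)/V̇ = (36.8 − 14.0) / 0.95 = 22.8/0.95 = 24.0 cmH2O·s/L.
C = Vt/(Pplat − PEEP) = 475.0 / (14.0 − 5) = 475.0/9.0 = 52.778 mL/cmH2O.
τ = R × C = 24.0 × 0.05278 L/cmH2O = 1.267 s.
Fraction remaining = e^(−Te/τ) = e^(−2.36/1.267) = 0.1553; trapped volume = 475.0 × 0.1553 = 73.768 mL.
Additional alveolar pressure from trapping ≈ V_trapped / C = 73.768 / 52.778 = 1.398 cmH2O.

1.4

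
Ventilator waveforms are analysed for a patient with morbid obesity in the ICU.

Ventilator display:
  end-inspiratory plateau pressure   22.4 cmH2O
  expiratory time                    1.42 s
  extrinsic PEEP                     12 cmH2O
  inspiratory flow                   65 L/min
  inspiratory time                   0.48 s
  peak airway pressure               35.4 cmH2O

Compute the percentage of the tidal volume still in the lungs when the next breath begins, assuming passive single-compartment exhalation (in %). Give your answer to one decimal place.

Flow: 65 L/min ÷ 60 = 1.0833 L/s.
Vt = flow × Ti = 1.0833 L/s × 0.48 s × 1000 mL/L = 519.98 mL.
R = (PIP − Pplat)/V̇ = (35.4 − 22.4) / 1.0833 = 13.0/1.0833 = 12.0 cmH2O·s/L.
C = Vt/(Pplat − PEEP) = 519.98 / (22.4 − 12) = 519.98/10.4 = 49.998 mL/cmH2O.
τ = R × C = 12.0 × 0.05 L/cmH2O = 0.6 s.
Fraction remaining at end-expiration = e^(−Te/τ) = e^(−1.42/0.6) = 0.09379 → 9.379%.

9.4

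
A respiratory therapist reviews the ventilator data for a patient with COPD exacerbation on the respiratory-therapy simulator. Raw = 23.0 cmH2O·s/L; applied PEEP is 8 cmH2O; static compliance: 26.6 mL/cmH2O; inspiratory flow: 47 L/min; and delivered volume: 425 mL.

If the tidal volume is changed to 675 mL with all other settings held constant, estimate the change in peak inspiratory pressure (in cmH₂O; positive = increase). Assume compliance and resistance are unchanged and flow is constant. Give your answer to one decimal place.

PIP = Vt/C + R·V̇ + PEEP (constant-flow equation of motion).
Only the elastic term changes: ΔPIP = ΔVt / C = (675 − 425) / 26.6 = 9.398 cmH2O.

9.4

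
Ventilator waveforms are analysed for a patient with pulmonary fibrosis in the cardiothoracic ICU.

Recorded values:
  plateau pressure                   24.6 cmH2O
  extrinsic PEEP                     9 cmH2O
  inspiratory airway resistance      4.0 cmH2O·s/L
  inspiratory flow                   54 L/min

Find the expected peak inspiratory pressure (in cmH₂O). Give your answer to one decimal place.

28.2

Flow: 54 L/min ÷ 60 = 0.9 L/s.
PIP = Pplat + Raw × flow = 24.6 + 4.0 × 0.9 = 24.6 + 3.6 = 28.2 cmH2O.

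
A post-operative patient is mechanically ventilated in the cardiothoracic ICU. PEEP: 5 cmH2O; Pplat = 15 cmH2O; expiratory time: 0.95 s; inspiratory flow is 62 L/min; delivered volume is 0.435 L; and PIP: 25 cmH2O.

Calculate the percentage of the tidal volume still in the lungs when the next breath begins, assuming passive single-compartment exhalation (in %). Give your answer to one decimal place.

Flow: 62 L/min ÷ 60 = 1.0333 L/s.
R = (PIP − Pplat)/V̇ = (25 − 15) / 1.0333 = 10.0/1.0333 = 9.678 cmH2O·s/L.
C = Vt/(Pplat − PEEP) = 435.0 / (15 − 5) = 435.0/10.0 = 43.5 mL/cmH2O.
τ = R × C = 9.678 × 0.0435 L/cmH2O = 0.421 s.
Fraction remaining at end-expiration = e^(−Te/τ) = e^(−0.95/0.421) = 0.1047 → 10.47%.

10.5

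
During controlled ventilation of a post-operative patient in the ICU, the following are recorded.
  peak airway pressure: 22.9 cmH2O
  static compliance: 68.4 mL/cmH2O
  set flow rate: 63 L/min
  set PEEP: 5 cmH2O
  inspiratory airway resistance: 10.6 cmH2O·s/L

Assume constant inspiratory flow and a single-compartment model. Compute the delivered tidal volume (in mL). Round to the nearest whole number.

463

Flow: 63 L/min ÷ 60 = 1.05 L/s.
Equation of motion (constant flow): PIP = Vt/C + R·V̇ + PEEP.
Vt/C = PIP − R·V̇ − PEEP = 22.9 − 11.13 − 5 = 6.77 cmH2O.
Vt = C × 6.77 = 68.4 × 6.77 = 463.07 mL.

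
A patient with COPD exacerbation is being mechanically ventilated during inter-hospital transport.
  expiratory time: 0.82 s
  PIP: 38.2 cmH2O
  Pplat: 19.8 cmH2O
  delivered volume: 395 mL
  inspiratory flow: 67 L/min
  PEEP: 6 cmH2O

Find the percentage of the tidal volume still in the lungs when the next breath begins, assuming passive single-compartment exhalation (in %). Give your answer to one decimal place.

17.6

Flow: 67 L/min ÷ 60 = 1.1167 L/s.
R = (PIP − Pplat)/V̇ = (38.2 − 19.8) / 1.1167 = 18.4/1.1167 = 16.477 cmH2O·s/L.
C = Vt/(Pplat − PEEP) = 395.0 / (19.8 − 6) = 395.0/13.8 = 28.623 mL/cmH2O.
τ = R × C = 16.477 × 0.02862 L/cmH2O = 0.4716 s.
Fraction remaining at end-expiration = e^(−Te/τ) = e^(−0.82/0.4716) = 0.1757 → 17.57%.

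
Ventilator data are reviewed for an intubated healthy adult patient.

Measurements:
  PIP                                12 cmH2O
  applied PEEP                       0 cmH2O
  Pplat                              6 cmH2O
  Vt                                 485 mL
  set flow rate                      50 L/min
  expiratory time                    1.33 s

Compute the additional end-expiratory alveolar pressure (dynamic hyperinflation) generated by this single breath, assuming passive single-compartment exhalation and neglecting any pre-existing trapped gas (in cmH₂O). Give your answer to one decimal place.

0.6

Flow: 50 L/min ÷ 60 = 0.8333 L/s.
R = (PIP − Pplat)/V̇ = (12 − 6) / 0.8333 = 6.0/0.8333 = 7.2 cmH2O·s/L.
C = Vt/(Pplat − PEEP) = 485.0 / (6 − 0) = 485.0/6.0 = 80.833 mL/cmH2O.
τ = R × C = 7.2 × 0.08083 L/cmH2O = 0.582 s.
Fraction remaining = e^(−Te/τ) = e^(−1.33/0.582) = 0.1018; trapped volume = 485.0 × 0.1018 = 49.373 mL.
Additional alveolar pressure from trapping ≈ V_trapped / C = 49.373 / 80.833 = 0.6108 cmH2O.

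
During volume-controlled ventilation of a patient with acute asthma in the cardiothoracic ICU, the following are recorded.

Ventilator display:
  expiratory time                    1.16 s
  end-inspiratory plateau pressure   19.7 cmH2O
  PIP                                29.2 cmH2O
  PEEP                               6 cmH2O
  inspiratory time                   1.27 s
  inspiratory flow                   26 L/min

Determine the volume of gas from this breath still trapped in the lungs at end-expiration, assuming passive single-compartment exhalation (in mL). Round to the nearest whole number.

Flow: 26 L/min ÷ 60 = 0.4333 L/s.
Vt = flow × Ti = 0.4333 L/s × 1.27 s × 1000 mL/L = 550.29 mL.
R = (PIP − Pplat)/V̇ = (29.2 − 19.7) / 0.4333 = 9.5/0.4333 = 21.925 cmH2O·s/L.
C = Vt/(Pplat − PEEP) = 550.29 / (19.7 − 6) = 550.29/13.7 = 40.167 mL/cmH2O.
τ = R × C = 21.925 × 0.04017 L/cmH2O = 0.8807 s.
Fraction remaining = e^(−Te/τ) = e^(−1.16/0.8807) = 0.2679.
Trapped volume = 550.29 × 0.2679 = 147.42 mL.

147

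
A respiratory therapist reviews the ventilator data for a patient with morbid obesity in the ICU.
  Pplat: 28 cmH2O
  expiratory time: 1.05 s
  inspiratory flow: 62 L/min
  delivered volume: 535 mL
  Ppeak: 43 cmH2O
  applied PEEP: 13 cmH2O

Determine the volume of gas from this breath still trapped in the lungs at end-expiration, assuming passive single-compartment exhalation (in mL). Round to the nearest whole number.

70

Flow: 62 L/min ÷ 60 = 1.0333 L/s.
R = (PIP − Pplat)/V̇ = (43 − 28) / 1.0333 = 15.0/1.0333 = 14.517 cmH2O·s/L.
C = Vt/(Pplat − PEEP) = 535.0 / (28 − 13) = 535.0/15.0 = 35.667 mL/cmH2O.
τ = R × C = 14.517 × 0.03567 L/cmH2O = 0.5178 s.
Fraction remaining = e^(−Te/τ) = e^(−1.05/0.5178) = 0.1316.
Trapped volume = 535.0 × 0.1316 = 70.406 mL.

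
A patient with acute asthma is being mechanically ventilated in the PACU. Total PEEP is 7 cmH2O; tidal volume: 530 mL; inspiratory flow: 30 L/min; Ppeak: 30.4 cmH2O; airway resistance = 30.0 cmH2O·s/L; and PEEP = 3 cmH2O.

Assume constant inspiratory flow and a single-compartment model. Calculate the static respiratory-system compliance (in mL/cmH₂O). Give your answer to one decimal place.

Flow: 30 L/min ÷ 60 = 0.5 L/s.
Total PEEP = 7 cmH2O (set 3 + intrinsic 4); this is the baseline alveolar pressure.
Equation of motion (constant flow): PIP = Vt/C + R·V̇ + PEEP.
Vt/C = PIP − R·V̇ − PEEP = 30.4 − 30.0×0.5 − 7 = 30.4 − 15.0 − 7 = 8.4 cmH2O.
C = Vt / 8.4 = 530 / 8.4 = 63.095 mL/cmH2O.

63.1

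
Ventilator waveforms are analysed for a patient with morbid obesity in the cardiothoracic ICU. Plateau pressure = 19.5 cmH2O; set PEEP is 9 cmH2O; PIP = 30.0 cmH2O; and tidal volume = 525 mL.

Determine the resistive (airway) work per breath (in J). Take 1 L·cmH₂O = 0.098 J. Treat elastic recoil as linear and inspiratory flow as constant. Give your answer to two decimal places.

With constant inspiratory flow the resistive pressure is constant at PIP − Pplat = 30.0 − 19.5 = 10.5 cmH2O, so resistive work = 10.5 × 0.525 = 5.513 L·cmH2O.
× 0.098 J/(L·cmH2O) → 0.5403 J.

0.54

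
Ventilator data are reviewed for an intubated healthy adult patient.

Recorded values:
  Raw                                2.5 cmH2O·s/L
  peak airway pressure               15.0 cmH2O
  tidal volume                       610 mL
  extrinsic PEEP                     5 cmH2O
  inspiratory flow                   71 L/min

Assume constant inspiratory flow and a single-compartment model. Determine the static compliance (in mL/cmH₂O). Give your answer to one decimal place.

86.6

Flow: 71 L/min ÷ 60 = 1.1833 L/s.
Equation of motion (constant flow): PIP = Vt/C + R·V̇ + PEEP.
Vt/C = PIP − R·V̇ − PEEP = 15.0 − 2.5×1.1833 − 5 = 15.0 − 2.958 − 5 = 7.042 cmH2O.
C = Vt / 7.042 = 610 / 7.042 = 86.623 mL/cmH2O.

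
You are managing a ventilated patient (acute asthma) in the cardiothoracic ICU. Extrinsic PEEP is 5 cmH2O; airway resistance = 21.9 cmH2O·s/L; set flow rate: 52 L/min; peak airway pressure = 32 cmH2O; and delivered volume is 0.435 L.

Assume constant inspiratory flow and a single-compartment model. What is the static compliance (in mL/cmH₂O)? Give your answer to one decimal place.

Flow: 52 L/min ÷ 60 = 0.8667 L/s.
Equation of motion (constant flow): PIP = Vt/C + R·V̇ + PEEP.
Vt/C = PIP − R·V̇ − PEEP = 32 − 21.9×0.8667 − 5 = 32 − 18.981 − 5 = 8.019 cmH2O.
C = Vt / 8.019 = 435 / 8.019 = 54.246 mL/cmH2O.

54.2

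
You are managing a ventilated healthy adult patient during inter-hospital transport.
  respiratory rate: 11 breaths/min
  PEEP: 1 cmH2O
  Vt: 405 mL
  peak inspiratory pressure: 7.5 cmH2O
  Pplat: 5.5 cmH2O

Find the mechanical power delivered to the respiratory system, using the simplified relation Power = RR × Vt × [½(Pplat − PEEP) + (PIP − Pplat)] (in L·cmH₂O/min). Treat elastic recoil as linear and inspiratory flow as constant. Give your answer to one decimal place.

Per-breath work = Vt × [½(Pplat−PEEP) + (PIP−Pplat)] = 0.405 × [0.5×4.5 + 2.0] = 0.405 × 4.25 = 1.721 L·cmH2O.
Power = 11 × 1.721 = 18.931 L·cmH2O/min.

18.9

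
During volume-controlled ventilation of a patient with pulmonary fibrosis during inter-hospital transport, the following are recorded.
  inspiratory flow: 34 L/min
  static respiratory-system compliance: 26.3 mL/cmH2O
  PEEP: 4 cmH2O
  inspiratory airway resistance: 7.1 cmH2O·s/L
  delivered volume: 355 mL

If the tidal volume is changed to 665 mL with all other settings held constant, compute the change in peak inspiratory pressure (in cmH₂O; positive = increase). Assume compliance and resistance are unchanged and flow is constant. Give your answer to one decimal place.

PIP = Vt/C + R·V̇ + PEEP (constant-flow equation of motion).
Only the elastic term changes: ΔPIP = ΔVt / C = (665 − 355) / 26.3 = 11.787 cmH2O.

11.8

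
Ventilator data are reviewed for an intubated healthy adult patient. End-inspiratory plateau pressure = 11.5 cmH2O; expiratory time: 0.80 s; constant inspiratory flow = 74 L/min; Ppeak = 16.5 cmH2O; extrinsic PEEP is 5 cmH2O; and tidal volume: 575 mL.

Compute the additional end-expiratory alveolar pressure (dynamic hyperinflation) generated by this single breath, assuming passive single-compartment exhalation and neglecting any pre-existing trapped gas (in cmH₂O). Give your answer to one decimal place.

0.7

Flow: 74 L/min ÷ 60 = 1.2333 L/s.
R = (PIP − Pplat)/V̇ = (16.5 − 11.5) / 1.2333 = 5.0/1.2333 = 4.054 cmH2O·s/L.
C = Vt/(Pplat − PEEP) = 575.0 / (11.5 − 5) = 575.0/6.5 = 88.462 mL/cmH2O.
τ = R × C = 4.054 × 0.08846 L/cmH2O = 0.3586 s.
Fraction remaining = e^(−Te/τ) = e^(−0.80/0.3586) = 0.1074; trapped volume = 575.0 × 0.1074 = 61.755 mL.
Additional alveolar pressure from trapping ≈ V_trapped / C = 61.755 / 88.462 = 0.6981 cmH2O.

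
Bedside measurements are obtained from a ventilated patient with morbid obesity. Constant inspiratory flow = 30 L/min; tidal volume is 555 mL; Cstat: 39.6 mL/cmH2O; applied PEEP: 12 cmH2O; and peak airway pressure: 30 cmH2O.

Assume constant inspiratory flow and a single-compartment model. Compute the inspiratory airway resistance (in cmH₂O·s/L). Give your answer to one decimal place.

8.0

Flow: 30 L/min ÷ 60 = 0.5 L/s.
Equation of motion (constant flow): PIP = Vt/C + R·V̇ + PEEP.
R·V̇ = PIP − Vt/C − PEEP = 30 − 555/39.6 − 12 = 30 − 14.015 − 12 = 3.985 cmH2O.
R = 3.985 / 0.5 = 7.97 cmH2O·s/L.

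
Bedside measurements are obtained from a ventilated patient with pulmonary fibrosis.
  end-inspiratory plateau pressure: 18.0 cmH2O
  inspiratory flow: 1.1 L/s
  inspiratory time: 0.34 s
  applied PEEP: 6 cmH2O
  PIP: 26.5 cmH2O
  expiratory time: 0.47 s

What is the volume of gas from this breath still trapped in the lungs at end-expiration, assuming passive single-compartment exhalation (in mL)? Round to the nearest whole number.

53

Vt = flow × Ti = 1.1 L/s × 0.34 s × 1000 mL/L = 374.0 mL.
R = (PIP − Pplat)/V̇ = (26.5 − 18.0) / 1.1 = 8.5/1.1 = 7.727 cmH2O·s/L.
C = Vt/(Pplat − PEEP) = 374.0 / (18.0 − 6) = 374.0/12.0 = 31.167 mL/cmH2O.
τ = R × C = 7.727 × 0.03117 L/cmH2O = 0.2409 s.
Fraction remaining = e^(−Te/τ) = e^(−0.47/0.2409) = 0.1421.
Trapped volume = 374.0 × 0.1421 = 53.145 mL.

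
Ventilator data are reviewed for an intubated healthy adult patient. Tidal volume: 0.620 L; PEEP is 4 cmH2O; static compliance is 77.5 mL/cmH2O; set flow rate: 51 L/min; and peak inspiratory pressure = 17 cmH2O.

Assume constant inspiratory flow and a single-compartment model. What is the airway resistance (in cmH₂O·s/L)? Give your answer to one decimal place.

5.9

Flow: 51 L/min ÷ 60 = 0.85 L/s.
Equation of motion (constant flow): PIP = Vt/C + R·V̇ + PEEP.
R·V̇ = PIP − Vt/C − PEEP = 17 − 620/77.5 − 4 = 17 − 8.0 − 4 = 5.0 cmH2O.
R = 5.0 / 0.85 = 5.882 cmH2O·s/L.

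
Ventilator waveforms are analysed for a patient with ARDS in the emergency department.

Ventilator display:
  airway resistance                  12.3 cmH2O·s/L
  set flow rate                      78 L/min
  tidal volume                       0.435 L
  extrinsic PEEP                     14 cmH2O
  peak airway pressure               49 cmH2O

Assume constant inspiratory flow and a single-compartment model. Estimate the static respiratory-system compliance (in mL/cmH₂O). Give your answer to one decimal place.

Flow: 78 L/min ÷ 60 = 1.3 L/s.
Equation of motion (constant flow): PIP = Vt/C + R·V̇ + PEEP.
Vt/C = PIP − R·V̇ − PEEP = 49 − 12.3×1.3 − 14 = 49 − 15.99 − 14 = 19.01 cmH2O.
C = Vt / 19.01 = 435 / 19.01 = 22.883 mL/cmH2O.

22.9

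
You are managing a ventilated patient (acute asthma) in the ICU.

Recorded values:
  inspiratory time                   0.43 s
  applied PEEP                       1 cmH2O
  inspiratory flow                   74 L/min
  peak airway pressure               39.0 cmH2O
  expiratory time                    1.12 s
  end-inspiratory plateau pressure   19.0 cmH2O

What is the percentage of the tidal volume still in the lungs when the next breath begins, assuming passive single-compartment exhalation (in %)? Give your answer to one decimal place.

Flow: 74 L/min ÷ 60 = 1.2333 L/s.
Vt = flow × Ti = 1.2333 L/s × 0.43 s × 1000 mL/L = 530.32 mL.
R = (PIP − Pplat)/V̇ = (39.0 − 19.0) / 1.2333 = 20.0/1.2333 = 16.217 cmH2O·s/L.
C = Vt/(Pplat − PEEP) = 530.32 / (19.0 − 1) = 530.32/18.0 = 29.462 mL/cmH2O.
τ = R × C = 16.217 × 0.02946 L/cmH2O = 0.4778 s.
Fraction remaining at end-expiration = e^(−Te/τ) = e^(−1.12/0.4778) = 0.09594 → 9.594%.

9.6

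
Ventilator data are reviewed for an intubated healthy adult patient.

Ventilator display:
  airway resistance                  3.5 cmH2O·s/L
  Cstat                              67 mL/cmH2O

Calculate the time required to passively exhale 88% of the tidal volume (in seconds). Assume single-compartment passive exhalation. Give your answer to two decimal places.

0.50

τ = R × C = 3.5 × 67 mL/cmH2O = 3.5 × 0.067 L/cmH2O = 0.2345 s.
Exhaled fraction f = 1 − e^(−t/τ) → t = −τ·ln(1 − f) = −0.2345·ln(0.12) = 0.4972 s.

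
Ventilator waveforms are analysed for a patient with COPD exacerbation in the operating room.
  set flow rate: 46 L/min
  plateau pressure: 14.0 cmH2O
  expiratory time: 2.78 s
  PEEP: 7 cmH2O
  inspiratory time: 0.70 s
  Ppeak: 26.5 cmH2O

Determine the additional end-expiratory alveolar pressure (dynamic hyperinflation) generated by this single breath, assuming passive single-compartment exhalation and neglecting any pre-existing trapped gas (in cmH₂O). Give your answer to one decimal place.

0.8

Flow: 46 L/min ÷ 60 = 0.7667 L/s.
Vt = flow × Ti = 0.7667 L/s × 0.70 s × 1000 mL/L = 536.69 mL.
R = (PIP − Pplat)/V̇ = (26.5 − 14.0) / 0.7667 = 12.5/0.7667 = 16.304 cmH2O·s/L.
C = Vt/(Pplat − PEEP) = 536.69 / (14.0 − 7) = 536.69/7.0 = 76.67 mL/cmH2O.
τ = R × C = 16.304 × 0.07667 L/cmH2O = 1.25 s.
Fraction remaining = e^(−Te/τ) = e^(−2.78/1.25) = 0.1082; trapped volume = 536.69 × 0.1082 = 58.07 mL.
Additional alveolar pressure from trapping ≈ V_trapped / C = 58.07 / 76.67 = 0.7574 cmH2O.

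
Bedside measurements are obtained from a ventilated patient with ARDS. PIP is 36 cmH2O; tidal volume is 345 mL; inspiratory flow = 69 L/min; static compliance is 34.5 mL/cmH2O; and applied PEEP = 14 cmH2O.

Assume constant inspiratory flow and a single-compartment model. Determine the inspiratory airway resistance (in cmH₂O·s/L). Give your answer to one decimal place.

10.4

Flow: 69 L/min ÷ 60 = 1.15 L/s.
Equation of motion (constant flow): PIP = Vt/C + R·V̇ + PEEP.
R·V̇ = PIP − Vt/C − PEEP = 36 − 345/34.5 − 14 = 36 − 10.0 − 14 = 12.0 cmH2O.
R = 12.0 / 1.15 = 10.435 cmH2O·s/L.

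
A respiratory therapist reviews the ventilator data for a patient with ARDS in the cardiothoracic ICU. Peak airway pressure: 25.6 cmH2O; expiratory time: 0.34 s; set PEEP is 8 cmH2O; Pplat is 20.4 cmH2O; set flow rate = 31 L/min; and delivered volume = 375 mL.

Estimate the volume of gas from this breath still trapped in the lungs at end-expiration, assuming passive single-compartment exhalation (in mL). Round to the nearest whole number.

Flow: 31 L/min ÷ 60 = 0.5167 L/s.
R = (PIP − Pplat)/V̇ = (25.6 − 20.4) / 0.5167 = 5.2/0.5167 = 10.064 cmH2O·s/L.
C = Vt/(Pplat − PEEP) = 375.0 / (20.4 − 8) = 375.0/12.4 = 30.242 mL/cmH2O.
τ = R × C = 10.064 × 0.03024 L/cmH2O = 0.3043 s.
Fraction remaining = e^(−Te/τ) = e^(−0.34/0.3043) = 0.3272.
Trapped volume = 375.0 × 0.3272 = 122.7 mL.

123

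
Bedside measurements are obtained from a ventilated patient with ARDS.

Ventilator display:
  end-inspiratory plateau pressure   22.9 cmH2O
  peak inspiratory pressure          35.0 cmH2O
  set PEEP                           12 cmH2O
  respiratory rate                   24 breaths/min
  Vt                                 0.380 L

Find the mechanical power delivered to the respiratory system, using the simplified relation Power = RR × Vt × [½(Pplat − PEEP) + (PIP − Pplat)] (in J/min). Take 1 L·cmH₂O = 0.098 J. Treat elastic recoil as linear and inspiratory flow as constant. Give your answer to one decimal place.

Per-breath work = Vt × [½(Pplat−PEEP) + (PIP−Pplat)] = 0.380 × [0.5×10.9 + 12.1] = 0.380 × 17.55 = 6.669 L·cmH2O.
Power = 24 × 6.669 = 160.06 L·cmH2O/min.
× 0.098 J/(L·cmH2O) → 15.686 J/min.

15.7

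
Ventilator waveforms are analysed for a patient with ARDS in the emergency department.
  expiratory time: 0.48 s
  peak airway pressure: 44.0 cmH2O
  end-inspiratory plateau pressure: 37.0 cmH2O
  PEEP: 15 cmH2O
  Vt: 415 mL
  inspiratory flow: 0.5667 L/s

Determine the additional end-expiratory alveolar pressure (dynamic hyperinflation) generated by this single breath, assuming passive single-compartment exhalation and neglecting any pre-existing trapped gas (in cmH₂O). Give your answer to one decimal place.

2.8

R = (PIP − Pplat)/V̇ = (44.0 − 37.0) / 0.5667 = 7.0/0.5667 = 12.352 cmH2O·s/L.
C = Vt/(Pplat − PEEP) = 415.0 / (37.0 − 15) = 415.0/22.0 = 18.864 mL/cmH2O.
τ = R × C = 12.352 × 0.01886 L/cmH2O = 0.233 s.
Fraction remaining = e^(−Te/τ) = e^(−0.48/0.233) = 0.1274; trapped volume = 415.0 × 0.1274 = 52.871 mL.
Additional alveolar pressure from trapping ≈ V_trapped / C = 52.871 / 18.864 = 2.803 cmH2O.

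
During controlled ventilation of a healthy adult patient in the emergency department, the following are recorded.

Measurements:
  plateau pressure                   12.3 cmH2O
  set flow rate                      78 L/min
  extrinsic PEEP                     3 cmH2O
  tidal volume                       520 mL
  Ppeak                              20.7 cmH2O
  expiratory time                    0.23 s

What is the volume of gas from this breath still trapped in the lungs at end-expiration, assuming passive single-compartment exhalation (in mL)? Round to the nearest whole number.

Flow: 78 L/min ÷ 60 = 1.3 L/s.
R = (PIP − Pplat)/V̇ = (20.7 − 12.3) / 1.3 = 8.4/1.3 = 6.462 cmH2O·s/L.
C = Vt/(Pplat − PEEP) = 520.0 / (12.3 − 3) = 520.0/9.3 = 55.914 mL/cmH2O.
τ = R × C = 6.462 × 0.05591 L/cmH2O = 0.3613 s.
Fraction remaining = e^(−Te/τ) = e^(−0.23/0.3613) = 0.5291.
Trapped volume = 520.0 × 0.5291 = 275.13 mL.

275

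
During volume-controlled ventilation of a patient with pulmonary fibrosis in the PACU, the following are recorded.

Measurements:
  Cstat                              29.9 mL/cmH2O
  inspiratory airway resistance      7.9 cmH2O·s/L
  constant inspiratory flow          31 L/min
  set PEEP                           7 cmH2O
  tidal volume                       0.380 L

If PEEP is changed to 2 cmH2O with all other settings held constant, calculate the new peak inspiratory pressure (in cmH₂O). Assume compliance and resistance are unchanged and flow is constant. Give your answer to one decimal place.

18.8

Flow: 31 L/min ÷ 60 = 0.5167 L/s.
PIP = Vt/C + R·V̇ + PEEP (constant-flow equation of motion).
Only the baseline term changes: ΔPIP = ΔPEEP = 2 − 7 = -5.0 cmH2O.
Original PIP = 380/29.9 + 7.9×0.5167 + 7 = 23.791 cmH2O; new PIP = 23.791 + (-5.0) = 18.791 cmH2O.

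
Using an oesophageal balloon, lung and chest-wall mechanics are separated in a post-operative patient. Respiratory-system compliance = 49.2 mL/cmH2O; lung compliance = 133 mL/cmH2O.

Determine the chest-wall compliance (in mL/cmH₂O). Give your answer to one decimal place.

78.1

1/Ccw = 1/Crs − 1/CL.
1/Ccw = 1/49.2 − 1/133 = 0.01281.
Ccw = 78.064 mL/cmH2O.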